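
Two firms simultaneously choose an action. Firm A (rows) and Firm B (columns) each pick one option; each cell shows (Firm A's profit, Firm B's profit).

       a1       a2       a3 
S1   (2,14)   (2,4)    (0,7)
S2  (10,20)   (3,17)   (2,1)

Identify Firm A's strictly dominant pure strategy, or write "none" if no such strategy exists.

S2

S2 vs S1: a1: 10>2, a2: 3>2, a3: 2>0.
S2 strictly beats every other strategy against every opponent action, so it is strictly dominant.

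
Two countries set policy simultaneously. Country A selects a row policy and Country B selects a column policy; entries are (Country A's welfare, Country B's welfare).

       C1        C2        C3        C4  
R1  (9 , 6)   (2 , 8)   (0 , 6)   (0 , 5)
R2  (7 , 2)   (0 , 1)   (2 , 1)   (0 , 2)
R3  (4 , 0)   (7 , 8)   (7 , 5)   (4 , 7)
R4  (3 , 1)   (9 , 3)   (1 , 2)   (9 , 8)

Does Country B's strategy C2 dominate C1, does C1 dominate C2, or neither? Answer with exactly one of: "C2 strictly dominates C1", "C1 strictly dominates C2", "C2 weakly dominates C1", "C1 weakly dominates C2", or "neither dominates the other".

C2's payoffs vs C1's, by Country A's action — R1: 8>6, R2: 1<2, R3: 8>0, R4: 3>1.
C2 does better at R1, R3, R4 but worse at R2; neither strategy dominates the other.

neither dominates the other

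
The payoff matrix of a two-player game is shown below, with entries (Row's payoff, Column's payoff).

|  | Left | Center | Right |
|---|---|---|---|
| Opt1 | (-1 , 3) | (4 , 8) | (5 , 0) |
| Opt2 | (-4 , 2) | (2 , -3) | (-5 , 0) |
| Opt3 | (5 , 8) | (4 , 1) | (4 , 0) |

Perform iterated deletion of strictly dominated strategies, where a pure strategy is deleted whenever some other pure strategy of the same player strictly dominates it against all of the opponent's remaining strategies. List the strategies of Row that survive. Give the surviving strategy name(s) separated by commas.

Opt1, Opt3

Row Opt2 is eliminated: Opt1 beats it against every remaining column (Left: -1>-4, Center: 4>2, Right: 5>-5).
Column's strategy Right is strictly dominated by Left (Opt1: 3>0, Opt3: 8>0) and is removed.
Among the remaining strategies, none is strictly dominated by another pure strategy of the same player, so the elimination stops.
Surviving strategies — Row: {Opt1, Opt3}; Column: {Left, Center}.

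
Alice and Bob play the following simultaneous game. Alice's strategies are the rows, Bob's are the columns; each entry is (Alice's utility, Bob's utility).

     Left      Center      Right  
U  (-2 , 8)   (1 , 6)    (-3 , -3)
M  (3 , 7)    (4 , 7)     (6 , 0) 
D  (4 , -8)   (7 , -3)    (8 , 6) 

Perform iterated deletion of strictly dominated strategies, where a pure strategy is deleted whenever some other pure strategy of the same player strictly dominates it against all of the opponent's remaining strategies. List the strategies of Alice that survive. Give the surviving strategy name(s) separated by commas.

D

Row U is eliminated: M beats it against every remaining column (Left: 3>-2, Center: 4>1, Right: 6>-3).
Row M is eliminated: D beats it against every remaining column (Left: 4>3, Center: 7>4, Right: 8>6).
Bob's strategy Left is strictly dominated by Center (D: -3>-8) and is removed.
Bob's strategy Center is strictly dominated by Right (D: 6>-3) and is removed.
Among the remaining strategies, none is strictly dominated by another pure strategy of the same player, so the elimination stops.
Surviving strategies — Alice: {D}; Bob: {Right}.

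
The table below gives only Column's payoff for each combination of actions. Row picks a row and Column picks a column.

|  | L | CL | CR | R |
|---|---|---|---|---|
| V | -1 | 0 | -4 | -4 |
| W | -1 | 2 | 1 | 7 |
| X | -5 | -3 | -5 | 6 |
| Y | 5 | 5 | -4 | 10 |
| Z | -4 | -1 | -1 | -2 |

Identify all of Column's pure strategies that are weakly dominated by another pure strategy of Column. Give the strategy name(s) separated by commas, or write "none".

L, CR

L is weakly dominated by CL (V: 0>-1, W: 2>-1, X: -3>-5, Y: 5=5, Z: -1>-4).
CL is not dominated — it holds its own against L at V (0>-1); CR at V (0>-4); R at V (0>-4).
CR: dominated, since CL does at least as well everywhere (V: 0>-4, W: 2>1, X: -3>-5, Y: 5>-4, Z: -1=-1).
R: no other strategy beats it everywhere (L at W (7>-1); CL at W (7>2); CR at W (7>1)).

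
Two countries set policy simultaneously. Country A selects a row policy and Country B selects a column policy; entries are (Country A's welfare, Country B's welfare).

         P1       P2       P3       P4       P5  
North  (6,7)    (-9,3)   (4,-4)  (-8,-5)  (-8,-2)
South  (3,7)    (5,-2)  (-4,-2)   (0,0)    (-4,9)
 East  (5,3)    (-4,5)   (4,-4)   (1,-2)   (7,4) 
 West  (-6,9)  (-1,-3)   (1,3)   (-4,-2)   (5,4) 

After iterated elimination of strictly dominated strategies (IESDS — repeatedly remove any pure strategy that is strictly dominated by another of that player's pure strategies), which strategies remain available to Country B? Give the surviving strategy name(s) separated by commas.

Country B's strategy P3 is strictly dominated by P1 (North: 7>-4, South: 7>-2, East: 3>-4, West: 9>3) and is removed.
For Country B, P1 strictly dominates P4 on the remaining rows (North: 7>-5, South: 7>0, East: 3>-2, West: 9>-2); eliminate P4.
Among the remaining strategies, none is strictly dominated by another pure strategy of the same player, so the elimination stops.
Surviving strategies — Country A: {North, South, East, West}; Country B: {P1, P2, P5}.

P1, P2, P5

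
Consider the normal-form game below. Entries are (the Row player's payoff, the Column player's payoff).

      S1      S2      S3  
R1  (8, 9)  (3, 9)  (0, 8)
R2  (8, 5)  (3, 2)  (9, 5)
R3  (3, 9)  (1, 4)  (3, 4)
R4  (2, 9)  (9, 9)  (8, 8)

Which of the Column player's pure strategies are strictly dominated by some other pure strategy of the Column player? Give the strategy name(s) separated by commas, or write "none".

S1 is not dominated — it holds its own against S2 at R1 (9=9); S3 at R1 (9>8).
Nothing dominates S2: S1 at R1 (9=9); S3 at R1 (9>8).
S3: no other strategy beats it everywhere (S1 at R2 (5=5); S2 at R2 (5>2)).

none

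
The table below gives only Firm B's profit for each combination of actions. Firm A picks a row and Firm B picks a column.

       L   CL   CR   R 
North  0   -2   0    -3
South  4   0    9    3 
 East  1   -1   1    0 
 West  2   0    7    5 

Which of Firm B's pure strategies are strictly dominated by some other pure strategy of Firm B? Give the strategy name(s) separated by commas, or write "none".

L: no other strategy beats it everywhere (CL at North (0>-2); CR at North (0=0); R at North (0>-3)).
L strictly dominates CL — North: 0>-2, South: 4>0, East: 1>-1, West: 2>0.
CR is not dominated — it holds its own against L at North (0=0); CL at North (0>-2); R at North (0>-3).
R is strictly dominated by CR (North: 0>-3, South: 9>3, East: 1>0, West: 7>5).

CL, R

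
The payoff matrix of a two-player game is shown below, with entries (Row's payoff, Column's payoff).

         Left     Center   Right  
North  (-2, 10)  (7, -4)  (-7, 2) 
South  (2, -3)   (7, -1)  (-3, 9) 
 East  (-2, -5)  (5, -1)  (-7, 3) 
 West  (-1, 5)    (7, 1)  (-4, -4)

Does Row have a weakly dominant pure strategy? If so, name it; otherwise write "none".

South vs North: Left: 2>-2, Center: 7=7, Right: -3>-7.
South vs East: Left: 2>-2, Center: 7>5, Right: -3>-7.
South vs West: Left: 2>-1, Center: 7=7, Right: -3>-4.
South is at least as good as every other strategy against every opponent action, so it is weakly dominant.

South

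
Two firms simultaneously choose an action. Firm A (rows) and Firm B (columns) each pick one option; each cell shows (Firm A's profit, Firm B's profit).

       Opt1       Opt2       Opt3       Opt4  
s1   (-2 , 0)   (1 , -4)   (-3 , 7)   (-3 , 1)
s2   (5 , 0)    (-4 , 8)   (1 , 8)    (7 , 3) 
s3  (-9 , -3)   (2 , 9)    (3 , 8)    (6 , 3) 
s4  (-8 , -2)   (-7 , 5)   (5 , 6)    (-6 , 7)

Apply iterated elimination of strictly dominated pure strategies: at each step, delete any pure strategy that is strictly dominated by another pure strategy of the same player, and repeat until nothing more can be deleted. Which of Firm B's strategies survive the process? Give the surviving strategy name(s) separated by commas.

Opt2, Opt3, Opt4

Firm B's strategy Opt1 is strictly dominated by Opt3 (s1: 7>0, s2: 8>0, s3: 8>-3, s4: 6>-2) and is removed.
Firm A's strategy s1 is strictly dominated by s3 (Opt2: 2>1, Opt3: 3>-3, Opt4: 6>-3) and is removed.
Among the remaining strategies, none is strictly dominated by another pure strategy of the same player, so the elimination stops.
Surviving strategies — Firm A: {s2, s3, s4}; Firm B: {Opt2, Opt3, Opt4}.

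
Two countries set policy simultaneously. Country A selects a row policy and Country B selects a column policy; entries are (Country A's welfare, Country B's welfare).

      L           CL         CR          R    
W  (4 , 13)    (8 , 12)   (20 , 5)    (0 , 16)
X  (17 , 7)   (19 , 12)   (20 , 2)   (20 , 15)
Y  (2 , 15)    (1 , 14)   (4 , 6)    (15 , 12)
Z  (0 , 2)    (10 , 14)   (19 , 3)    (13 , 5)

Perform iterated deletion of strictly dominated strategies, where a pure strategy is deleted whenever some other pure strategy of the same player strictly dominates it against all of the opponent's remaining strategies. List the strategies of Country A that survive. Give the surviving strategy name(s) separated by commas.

X

Country A's strategy Y is strictly dominated by X (L: 17>2, CL: 19>1, CR: 20>4, R: 20>15) and is removed.
Row Z is eliminated: X beats it against every remaining column (L: 17>0, CL: 19>10, CR: 20>19, R: 20>13).
Column L is eliminated: R beats it against every remaining row (W: 16>13, X: 15>7).
Country B's strategy CL is strictly dominated by R (W: 16>12, X: 15>12) and is removed.
For Country B, R strictly dominates CR on the remaining rows (W: 16>5, X: 15>2); eliminate CR.
For Country A, X strictly dominates W on the remaining columns (R: 20>0); eliminate W.
Among the remaining strategies, none is strictly dominated by another pure strategy of the same player, so the elimination stops.
Surviving strategies — Country A: {X}; Country B: {R}.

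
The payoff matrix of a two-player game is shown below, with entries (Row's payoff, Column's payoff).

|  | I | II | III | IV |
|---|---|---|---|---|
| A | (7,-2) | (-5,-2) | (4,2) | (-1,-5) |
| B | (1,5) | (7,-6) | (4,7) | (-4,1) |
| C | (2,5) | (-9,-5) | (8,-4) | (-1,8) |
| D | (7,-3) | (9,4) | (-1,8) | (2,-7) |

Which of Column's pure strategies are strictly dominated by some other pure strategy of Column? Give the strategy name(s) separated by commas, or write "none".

II

I: no other strategy beats it everywhere (II at A (-2=-2); III at C (5>-4); IV at A (-2>-5)).
II: dominated, since III does at least as well everywhere (A: 2>-2, B: 7>-6, C: -4>-5, D: 8>4).
III: no other strategy beats it everywhere (I at A (2>-2); II at A (2>-2); IV at A (2>-5)).
IV: no other strategy beats it everywhere (I at C (8>5); II at B (1>-6); III at C (8>-4)).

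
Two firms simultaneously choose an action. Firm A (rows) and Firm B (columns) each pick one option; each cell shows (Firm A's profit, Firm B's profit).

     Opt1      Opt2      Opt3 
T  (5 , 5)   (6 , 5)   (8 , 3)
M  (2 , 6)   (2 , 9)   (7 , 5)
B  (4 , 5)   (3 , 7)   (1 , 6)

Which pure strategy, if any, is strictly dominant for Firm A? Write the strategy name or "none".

T vs M: Opt1: 5>2, Opt2: 6>2, Opt3: 8>7.
T vs B: Opt1: 5>4, Opt2: 6>3, Opt3: 8>1.
T strictly beats every other strategy against every opponent action, so it is strictly dominant.

T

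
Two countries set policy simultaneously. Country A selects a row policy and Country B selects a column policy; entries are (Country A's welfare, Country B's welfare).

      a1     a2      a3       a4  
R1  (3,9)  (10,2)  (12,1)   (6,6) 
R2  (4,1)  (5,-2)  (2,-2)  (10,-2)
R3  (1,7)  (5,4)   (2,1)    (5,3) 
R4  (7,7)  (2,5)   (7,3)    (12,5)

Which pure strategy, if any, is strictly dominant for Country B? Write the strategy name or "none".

a1

a1 vs a2: R1: 9>2, R2: 1>-2, R3: 7>4, R4: 7>5.
a1 vs a3: R1: 9>1, R2: 1>-2, R3: 7>1, R4: 7>3.
a1 vs a4: R1: 9>6, R2: 1>-2, R3: 7>3, R4: 7>5.
a1 strictly beats every other strategy against every opponent action, so it is strictly dominant.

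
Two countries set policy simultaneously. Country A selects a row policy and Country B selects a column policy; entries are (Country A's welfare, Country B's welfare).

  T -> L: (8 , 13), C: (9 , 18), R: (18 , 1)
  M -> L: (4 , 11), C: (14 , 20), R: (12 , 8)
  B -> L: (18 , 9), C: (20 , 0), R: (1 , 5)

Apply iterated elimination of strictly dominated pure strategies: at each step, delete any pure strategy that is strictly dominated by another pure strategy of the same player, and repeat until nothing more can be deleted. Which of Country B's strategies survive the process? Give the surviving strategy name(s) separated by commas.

L

For Country B, L strictly dominates R on the remaining rows (T: 13>1, M: 11>8, B: 9>5); eliminate R.
For Country A, B strictly dominates T on the remaining columns (L: 18>8, C: 20>9); eliminate T.
For Country A, B strictly dominates M on the remaining columns (L: 18>4, C: 20>14); eliminate M.
Column C is eliminated: L beats it against every remaining row (B: 9>0).
Among the remaining strategies, none is strictly dominated by another pure strategy of the same player, so the elimination stops.
Surviving strategies — Country A: {B}; Country B: {L}.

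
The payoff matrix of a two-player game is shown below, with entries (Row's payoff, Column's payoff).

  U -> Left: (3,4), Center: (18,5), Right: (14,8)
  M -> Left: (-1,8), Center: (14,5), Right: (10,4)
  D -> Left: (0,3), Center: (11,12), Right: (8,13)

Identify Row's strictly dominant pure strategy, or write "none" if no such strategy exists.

U

U vs M: Left: 3>-1, Center: 18>14, Right: 14>10.
U vs D: Left: 3>0, Center: 18>11, Right: 14>8.
U strictly beats every other strategy against every opponent action, so it is strictly dominant.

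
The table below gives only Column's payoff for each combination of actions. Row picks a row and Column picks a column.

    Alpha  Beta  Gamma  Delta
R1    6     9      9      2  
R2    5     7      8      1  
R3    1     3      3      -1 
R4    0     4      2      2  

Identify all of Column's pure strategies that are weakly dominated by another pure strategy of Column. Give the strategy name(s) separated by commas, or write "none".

Alpha, Delta

Alpha is weakly dominated by Beta (R1: 9>6, R2: 7>5, R3: 3>1, R4: 4>0).
Beta is not dominated — it holds its own against Alpha at R1 (9>6); Gamma at R4 (4>2); Delta at R1 (9>2).
Nothing dominates Gamma: Alpha at R1 (9>6); Beta at R2 (8>7); Delta at R1 (9>2).
Beta weakly dominates Delta — R1: 9>2, R2: 7>1, R3: 3>-1, R4: 4>2.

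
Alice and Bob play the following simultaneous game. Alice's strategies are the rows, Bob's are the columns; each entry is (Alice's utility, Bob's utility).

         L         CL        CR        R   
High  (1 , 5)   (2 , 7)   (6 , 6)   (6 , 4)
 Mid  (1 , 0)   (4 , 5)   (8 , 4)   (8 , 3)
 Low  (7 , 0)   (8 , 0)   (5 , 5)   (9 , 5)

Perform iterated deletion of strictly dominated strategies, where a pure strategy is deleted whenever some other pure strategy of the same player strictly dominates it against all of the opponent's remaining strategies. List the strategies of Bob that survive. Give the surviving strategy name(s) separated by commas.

CL, CR, R

For Bob, CR strictly dominates L on the remaining rows (High: 6>5, Mid: 4>0, Low: 5>0); eliminate L.
For Alice, Mid strictly dominates High on the remaining columns (CL: 4>2, CR: 8>6, R: 8>6); eliminate High.
Among the remaining strategies, none is strictly dominated by another pure strategy of the same player, so the elimination stops.
Surviving strategies — Alice: {Mid, Low}; Bob: {CL, CR, R}.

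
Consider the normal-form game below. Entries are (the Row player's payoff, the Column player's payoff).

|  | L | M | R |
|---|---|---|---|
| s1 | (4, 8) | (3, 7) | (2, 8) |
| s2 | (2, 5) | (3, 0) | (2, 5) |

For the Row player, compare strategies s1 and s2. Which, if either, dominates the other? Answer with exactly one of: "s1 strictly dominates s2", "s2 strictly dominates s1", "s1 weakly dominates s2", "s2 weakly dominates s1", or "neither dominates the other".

s1 weakly dominates s2

Compare s1 to s2 across each choice by the Column player: L: 4>2, M: 3=3, R: 2=2.
s1 is at least as good everywhere and strictly better somewhere (tied only at M, R), so s1 weakly but not strictly dominates s2.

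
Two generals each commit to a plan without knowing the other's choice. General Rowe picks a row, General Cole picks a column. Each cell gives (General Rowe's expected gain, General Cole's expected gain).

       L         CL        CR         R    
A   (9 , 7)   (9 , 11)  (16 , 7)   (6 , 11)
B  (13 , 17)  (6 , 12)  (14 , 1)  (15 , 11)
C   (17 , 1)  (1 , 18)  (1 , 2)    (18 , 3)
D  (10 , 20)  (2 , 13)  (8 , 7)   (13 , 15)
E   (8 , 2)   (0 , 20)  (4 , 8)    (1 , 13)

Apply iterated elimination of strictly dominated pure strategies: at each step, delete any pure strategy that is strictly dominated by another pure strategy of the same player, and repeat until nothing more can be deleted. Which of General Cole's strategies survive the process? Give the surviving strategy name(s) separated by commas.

L, CL, R

Row D is eliminated: B beats it against every remaining column (L: 13>10, CL: 6>2, CR: 14>8, R: 15>13).
For General Rowe, A strictly dominates E on the remaining columns (L: 9>8, CL: 9>0, CR: 16>4, R: 6>1); eliminate E.
For General Cole, CL strictly dominates CR on the remaining rows (A: 11>7, B: 12>1, C: 18>2); eliminate CR.
Among the remaining strategies, none is strictly dominated by another pure strategy of the same player, so the elimination stops.
Surviving strategies — General Rowe: {A, B, C}; General Cole: {L, CL, R}.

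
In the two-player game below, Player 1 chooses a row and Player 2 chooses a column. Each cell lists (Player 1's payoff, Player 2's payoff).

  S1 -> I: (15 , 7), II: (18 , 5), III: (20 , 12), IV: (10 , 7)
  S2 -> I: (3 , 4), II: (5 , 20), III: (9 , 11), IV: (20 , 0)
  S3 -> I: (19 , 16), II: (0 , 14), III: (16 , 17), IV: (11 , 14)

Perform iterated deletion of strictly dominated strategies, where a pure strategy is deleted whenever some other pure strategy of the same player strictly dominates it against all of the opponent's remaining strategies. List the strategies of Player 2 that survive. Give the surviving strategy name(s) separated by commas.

III

Column I is eliminated: III beats it against every remaining row (S1: 12>7, S2: 11>4, S3: 17>16).
Column IV is eliminated: III beats it against every remaining row (S1: 12>7, S2: 11>0, S3: 17>14).
For Player 1, S1 strictly dominates S2 on the remaining columns (II: 18>5, III: 20>9); eliminate S2.
Row S3 is eliminated: S1 beats it against every remaining column (II: 18>0, III: 20>16).
Player 2's strategy II is strictly dominated by III (S1: 12>5) and is removed.
Among the remaining strategies, none is strictly dominated by another pure strategy of the same player, so the elimination stops.
Surviving strategies — Player 1: {S1}; Player 2: {III}.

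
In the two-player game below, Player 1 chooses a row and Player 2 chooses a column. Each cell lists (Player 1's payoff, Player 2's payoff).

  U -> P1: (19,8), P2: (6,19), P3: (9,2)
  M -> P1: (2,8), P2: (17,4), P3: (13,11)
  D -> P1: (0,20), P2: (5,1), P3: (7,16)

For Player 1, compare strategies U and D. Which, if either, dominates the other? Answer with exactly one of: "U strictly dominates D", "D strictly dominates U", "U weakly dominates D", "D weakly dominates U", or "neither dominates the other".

U strictly dominates D

Compare U to D across each choice by Player 2: P1: 19>0, P2: 6>5, P3: 9>7.
U gives a strictly higher payoff against each choice by Player 2, so U strictly dominates D.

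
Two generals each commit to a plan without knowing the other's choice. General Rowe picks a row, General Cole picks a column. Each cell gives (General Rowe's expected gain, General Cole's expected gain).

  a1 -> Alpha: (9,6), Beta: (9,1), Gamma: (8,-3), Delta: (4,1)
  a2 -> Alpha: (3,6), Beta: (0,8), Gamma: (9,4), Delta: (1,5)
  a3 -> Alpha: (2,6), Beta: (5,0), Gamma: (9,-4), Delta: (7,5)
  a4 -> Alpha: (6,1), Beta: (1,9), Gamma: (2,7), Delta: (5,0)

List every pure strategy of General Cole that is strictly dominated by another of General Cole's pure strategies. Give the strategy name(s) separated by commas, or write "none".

Nothing dominates Alpha: Beta at a1 (6>1); Gamma at a1 (6>-3); Delta at a1 (6>1).
Beta: no other strategy beats it everywhere (Alpha at a2 (8>6); Gamma at a1 (1>-3); Delta at a1 (1=1)).
Gamma: dominated, since Beta does at least as well everywhere (a1: 1>-3, a2: 8>4, a3: 0>-4, a4: 9>7).
Alpha strictly dominates Delta — a1: 6>1, a2: 6>5, a3: 6>5, a4: 1>0.

Gamma, Delta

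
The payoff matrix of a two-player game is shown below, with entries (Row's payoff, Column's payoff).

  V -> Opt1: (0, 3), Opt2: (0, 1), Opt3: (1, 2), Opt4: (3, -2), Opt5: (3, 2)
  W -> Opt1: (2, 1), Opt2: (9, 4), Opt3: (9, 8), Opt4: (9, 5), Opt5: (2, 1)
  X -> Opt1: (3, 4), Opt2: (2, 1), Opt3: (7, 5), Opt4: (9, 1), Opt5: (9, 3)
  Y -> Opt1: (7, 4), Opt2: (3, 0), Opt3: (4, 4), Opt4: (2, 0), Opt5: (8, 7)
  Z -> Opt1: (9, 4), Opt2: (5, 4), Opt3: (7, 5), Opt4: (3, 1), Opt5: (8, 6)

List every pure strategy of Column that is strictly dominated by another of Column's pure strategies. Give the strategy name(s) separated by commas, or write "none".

Opt2, Opt4

Nothing dominates Opt1: Opt2 at V (3>1); Opt3 at V (3>2); Opt4 at V (3>-2); Opt5 at V (3>2).
Opt2 is strictly dominated by Opt3 (V: 2>1, W: 8>4, X: 5>1, Y: 4>0, Z: 5>4).
Opt3 is not dominated — it holds its own against Opt1 at W (8>1); Opt2 at V (2>1); Opt4 at V (2>-2); Opt5 at V (2=2).
Opt4 is strictly dominated by Opt3 (V: 2>-2, W: 8>5, X: 5>1, Y: 4>0, Z: 5>1).
Opt5: no other strategy beats it everywhere (Opt1 at W (1=1); Opt2 at V (2>1); Opt3 at V (2=2); Opt4 at V (2>-2)).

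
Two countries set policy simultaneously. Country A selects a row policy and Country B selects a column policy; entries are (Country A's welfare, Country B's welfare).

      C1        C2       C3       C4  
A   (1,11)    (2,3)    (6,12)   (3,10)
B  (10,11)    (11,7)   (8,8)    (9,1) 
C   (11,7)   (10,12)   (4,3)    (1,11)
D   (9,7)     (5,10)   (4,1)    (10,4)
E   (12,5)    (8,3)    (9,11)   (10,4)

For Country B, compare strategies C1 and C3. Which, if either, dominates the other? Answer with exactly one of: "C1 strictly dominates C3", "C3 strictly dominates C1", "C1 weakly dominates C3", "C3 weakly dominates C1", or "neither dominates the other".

neither dominates the other

Compare C1 to C3 across each opponent action: A: 11<12, B: 11>8, C: 7>3, D: 7>1, E: 5<11.
C1 does better at B, C, D but worse at A, E; neither strategy dominates the other.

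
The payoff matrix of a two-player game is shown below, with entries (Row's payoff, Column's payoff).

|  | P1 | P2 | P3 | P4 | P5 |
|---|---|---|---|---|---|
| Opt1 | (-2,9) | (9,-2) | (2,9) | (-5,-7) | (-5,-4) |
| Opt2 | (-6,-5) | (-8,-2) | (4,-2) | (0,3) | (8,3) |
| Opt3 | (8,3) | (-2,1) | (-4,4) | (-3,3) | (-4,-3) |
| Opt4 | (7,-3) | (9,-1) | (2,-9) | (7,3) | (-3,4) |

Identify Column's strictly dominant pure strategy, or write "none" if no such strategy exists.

P1 fails to dominate P2 at Opt2 (-5<-2).
P2 fails to dominate P1 at Opt1 (-2<9).
P3 fails to dominate P1 at Opt1 (9=9).
P4 fails to dominate P1 at Opt1 (-7<9).
P5 fails to dominate P1 at Opt1 (-4<9).
No single strategy dominates all the others.

none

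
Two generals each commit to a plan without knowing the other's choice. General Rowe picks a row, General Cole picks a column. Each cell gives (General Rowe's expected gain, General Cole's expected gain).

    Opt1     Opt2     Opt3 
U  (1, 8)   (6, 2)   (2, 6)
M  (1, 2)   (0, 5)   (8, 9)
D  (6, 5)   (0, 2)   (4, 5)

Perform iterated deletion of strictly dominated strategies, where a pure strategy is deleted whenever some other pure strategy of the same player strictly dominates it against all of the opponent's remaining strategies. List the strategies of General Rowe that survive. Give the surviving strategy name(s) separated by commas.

M, D

Column Opt2 is eliminated: Opt3 beats it against every remaining row (U: 6>2, M: 9>5, D: 5>2).
For General Rowe, D strictly dominates U on the remaining columns (Opt1: 6>1, Opt3: 4>2); eliminate U.
Among the remaining strategies, none is strictly dominated by another pure strategy of the same player, so the elimination stops.
Surviving strategies — General Rowe: {M, D}; General Cole: {Opt1, Opt3}.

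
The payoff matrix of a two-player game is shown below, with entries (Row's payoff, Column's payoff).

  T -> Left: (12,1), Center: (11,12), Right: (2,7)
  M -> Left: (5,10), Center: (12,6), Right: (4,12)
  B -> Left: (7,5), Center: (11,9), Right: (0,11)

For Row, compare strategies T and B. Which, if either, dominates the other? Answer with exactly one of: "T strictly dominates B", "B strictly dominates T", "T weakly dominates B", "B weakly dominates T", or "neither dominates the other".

T weakly dominates B

T's payoffs vs B's, by Column's action — Left: 12>7, Center: 11=11, Right: 2>0.
T is at least as good everywhere and strictly better somewhere (tied only at Center), so T weakly but not strictly dominates B.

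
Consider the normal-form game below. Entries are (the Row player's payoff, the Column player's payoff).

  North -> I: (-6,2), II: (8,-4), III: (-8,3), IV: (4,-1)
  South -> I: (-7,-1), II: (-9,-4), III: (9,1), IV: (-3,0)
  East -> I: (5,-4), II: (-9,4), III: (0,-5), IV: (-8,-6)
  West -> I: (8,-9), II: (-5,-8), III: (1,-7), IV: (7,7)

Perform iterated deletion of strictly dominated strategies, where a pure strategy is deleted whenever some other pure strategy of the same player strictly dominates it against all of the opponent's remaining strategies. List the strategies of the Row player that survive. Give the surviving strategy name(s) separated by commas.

South, West

For the Row player, West strictly dominates East on the remaining columns (I: 8>5, II: -5>-9, III: 1>0, IV: 7>-8); eliminate East.
The Column player's strategy I is strictly dominated by III (North: 3>2, South: 1>-1, West: -7>-9) and is removed.
The Column player's strategy II is strictly dominated by III (North: 3>-4, South: 1>-4, West: -7>-8) and is removed.
Row North is eliminated: West beats it against every remaining column (III: 1>-8, IV: 7>4).
Among the remaining strategies, none is strictly dominated by another pure strategy of the same player, so the elimination stops.
Surviving strategies — the Row player: {South, West}; the Column player: {III, IV}.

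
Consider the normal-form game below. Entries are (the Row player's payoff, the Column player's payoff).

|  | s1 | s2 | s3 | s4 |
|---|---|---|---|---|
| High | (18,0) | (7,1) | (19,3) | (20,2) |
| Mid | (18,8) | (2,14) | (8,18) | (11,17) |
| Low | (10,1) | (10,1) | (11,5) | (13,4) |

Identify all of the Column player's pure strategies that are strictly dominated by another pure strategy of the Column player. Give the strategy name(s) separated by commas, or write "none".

s1: dominated, since s3 does at least as well everywhere (High: 3>0, Mid: 18>8, Low: 5>1).
s3 strictly dominates s2 — High: 3>1, Mid: 18>14, Low: 5>1.
s3: no other strategy beats it everywhere (s1 at High (3>0); s2 at High (3>1); s4 at High (3>2)).
s4: dominated, since s3 does at least as well everywhere (High: 3>2, Mid: 18>17, Low: 5>4).

s1, s2, s4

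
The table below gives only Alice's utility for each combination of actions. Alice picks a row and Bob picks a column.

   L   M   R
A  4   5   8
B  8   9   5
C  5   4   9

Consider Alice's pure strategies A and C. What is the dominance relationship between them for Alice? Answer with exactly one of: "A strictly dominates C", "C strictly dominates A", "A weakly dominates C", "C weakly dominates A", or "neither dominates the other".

A's payoffs vs C's, by Bob's action — L: 4<5, M: 5>4, R: 8<9.
A does better at M but worse at L, R; neither strategy dominates the other.

neither dominates the other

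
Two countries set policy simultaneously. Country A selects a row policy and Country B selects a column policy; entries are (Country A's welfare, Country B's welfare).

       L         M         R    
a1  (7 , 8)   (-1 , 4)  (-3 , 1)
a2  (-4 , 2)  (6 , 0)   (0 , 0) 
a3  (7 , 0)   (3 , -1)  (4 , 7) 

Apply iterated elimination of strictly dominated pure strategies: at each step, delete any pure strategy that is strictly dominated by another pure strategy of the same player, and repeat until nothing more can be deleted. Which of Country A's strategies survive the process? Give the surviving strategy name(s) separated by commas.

Column M is eliminated: L beats it against every remaining row (a1: 8>4, a2: 2>0, a3: 0>-1).
For Country A, a3 strictly dominates a2 on the remaining columns (L: 7>-4, R: 4>0); eliminate a2.
Among the remaining strategies, none is strictly dominated by another pure strategy of the same player, so the elimination stops.
Surviving strategies — Country A: {a1, a3}; Country B: {L, R}.

a1, a3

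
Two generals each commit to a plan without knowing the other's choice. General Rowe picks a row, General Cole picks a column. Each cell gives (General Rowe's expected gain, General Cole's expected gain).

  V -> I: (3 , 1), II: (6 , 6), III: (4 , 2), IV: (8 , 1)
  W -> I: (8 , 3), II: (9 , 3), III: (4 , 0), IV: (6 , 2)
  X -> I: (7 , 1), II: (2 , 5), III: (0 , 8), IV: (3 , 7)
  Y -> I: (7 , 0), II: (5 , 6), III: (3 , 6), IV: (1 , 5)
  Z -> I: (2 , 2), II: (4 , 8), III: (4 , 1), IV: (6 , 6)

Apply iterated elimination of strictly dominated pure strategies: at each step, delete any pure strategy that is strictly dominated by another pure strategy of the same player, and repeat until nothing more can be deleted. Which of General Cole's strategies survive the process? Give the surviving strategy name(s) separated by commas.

I, II

Row X is eliminated: W beats it against every remaining column (I: 8>7, II: 9>2, III: 4>0, IV: 6>3).
Row Y is eliminated: W beats it against every remaining column (I: 8>7, II: 9>5, III: 4>3, IV: 6>1).
General Cole's strategy III is strictly dominated by II (V: 6>2, W: 3>0, Z: 8>1) and is removed.
For General Rowe, V strictly dominates Z on the remaining columns (I: 3>2, II: 6>4, IV: 8>6); eliminate Z.
Column IV is eliminated: II beats it against every remaining row (V: 6>1, W: 3>2).
Row V is eliminated: W beats it against every remaining column (I: 8>3, II: 9>6).
Among the remaining strategies, none is strictly dominated by another pure strategy of the same player, so the elimination stops.
Surviving strategies — General Rowe: {W}; General Cole: {I, II}.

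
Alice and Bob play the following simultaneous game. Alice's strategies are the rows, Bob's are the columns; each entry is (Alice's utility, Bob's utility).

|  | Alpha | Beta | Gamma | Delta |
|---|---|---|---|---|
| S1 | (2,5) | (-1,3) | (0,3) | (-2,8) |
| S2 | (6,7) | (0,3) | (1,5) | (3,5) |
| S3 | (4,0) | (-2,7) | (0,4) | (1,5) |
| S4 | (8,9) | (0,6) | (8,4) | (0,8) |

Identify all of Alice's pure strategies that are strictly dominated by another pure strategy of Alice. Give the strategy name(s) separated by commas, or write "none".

S1, S3

S2 strictly dominates S1 — Alpha: 6>2, Beta: 0>-1, Gamma: 1>0, Delta: 3>-2.
S2: no other strategy beats it everywhere (S1 at Alpha (6>2); S3 at Alpha (6>4); S4 at Beta (0=0)).
S3 is strictly dominated by S2 (Alpha: 6>4, Beta: 0>-2, Gamma: 1>0, Delta: 3>1).
S4 is not dominated — it holds its own against S1 at Alpha (8>2); S2 at Alpha (8>6); S3 at Alpha (8>4).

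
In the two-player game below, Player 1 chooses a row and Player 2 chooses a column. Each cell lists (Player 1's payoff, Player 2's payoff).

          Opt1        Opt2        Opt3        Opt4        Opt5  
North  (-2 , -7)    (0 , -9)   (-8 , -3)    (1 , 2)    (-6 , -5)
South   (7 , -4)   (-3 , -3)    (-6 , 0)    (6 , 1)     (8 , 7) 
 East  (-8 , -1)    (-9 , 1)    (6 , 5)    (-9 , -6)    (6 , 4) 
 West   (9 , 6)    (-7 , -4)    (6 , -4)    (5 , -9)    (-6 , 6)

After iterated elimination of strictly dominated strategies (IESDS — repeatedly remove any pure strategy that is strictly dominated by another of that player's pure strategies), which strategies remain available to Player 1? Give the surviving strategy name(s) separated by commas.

Column Opt2 is eliminated: Opt5 beats it against every remaining row (North: -5>-9, South: 7>-3, East: 4>1, West: 6>-4).
Player 1's strategy North is strictly dominated by South (Opt1: 7>-2, Opt3: -6>-8, Opt4: 6>1, Opt5: 8>-6) and is removed.
For Player 2, Opt5 strictly dominates Opt4 on the remaining rows (South: 7>1, East: 4>-6, West: 6>-9); eliminate Opt4.
Among the remaining strategies, none is strictly dominated by another pure strategy of the same player, so the elimination stops.
Surviving strategies — Player 1: {South, East, West}; Player 2: {Opt1, Opt3, Opt5}.

South, East, West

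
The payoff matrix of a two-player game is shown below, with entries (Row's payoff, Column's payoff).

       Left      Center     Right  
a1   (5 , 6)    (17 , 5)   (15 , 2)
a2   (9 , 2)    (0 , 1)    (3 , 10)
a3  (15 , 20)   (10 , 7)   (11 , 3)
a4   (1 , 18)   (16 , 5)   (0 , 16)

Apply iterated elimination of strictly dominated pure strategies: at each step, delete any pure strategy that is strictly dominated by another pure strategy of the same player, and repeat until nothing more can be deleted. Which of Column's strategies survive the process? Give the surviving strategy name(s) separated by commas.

For Row, a3 strictly dominates a2 on the remaining columns (Left: 15>9, Center: 10>0, Right: 11>3); eliminate a2.
For Row, a1 strictly dominates a4 on the remaining columns (Left: 5>1, Center: 17>16, Right: 15>0); eliminate a4.
Column's strategy Center is strictly dominated by Left (a1: 6>5, a3: 20>7) and is removed.
For Column, Left strictly dominates Right on the remaining rows (a1: 6>2, a3: 20>3); eliminate Right.
For Row, a3 strictly dominates a1 on the remaining columns (Left: 15>5); eliminate a1.
Among the remaining strategies, none is strictly dominated by another pure strategy of the same player, so the elimination stops.
Surviving strategies — Row: {a3}; Column: {Left}.

Left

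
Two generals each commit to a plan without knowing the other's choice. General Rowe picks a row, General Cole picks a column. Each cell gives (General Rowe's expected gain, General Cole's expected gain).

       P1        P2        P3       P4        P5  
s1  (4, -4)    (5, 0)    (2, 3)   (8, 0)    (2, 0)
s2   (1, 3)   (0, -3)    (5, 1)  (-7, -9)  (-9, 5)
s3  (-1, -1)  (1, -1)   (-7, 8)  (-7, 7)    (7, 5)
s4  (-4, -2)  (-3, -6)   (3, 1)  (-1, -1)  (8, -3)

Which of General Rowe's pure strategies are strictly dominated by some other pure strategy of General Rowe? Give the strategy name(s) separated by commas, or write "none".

s1: no other strategy beats it everywhere (s2 at P1 (4>1); s3 at P1 (4>-1); s4 at P1 (4>-4)).
s2 is not dominated — it holds its own against s1 at P3 (5>2); s3 at P1 (1>-1); s4 at P1 (1>-4).
s3: no other strategy beats it everywhere (s1 at P5 (7>2); s2 at P2 (1>0); s4 at P1 (-1>-4)).
s4 is not dominated — it holds its own against s1 at P3 (3>2); s2 at P4 (-1>-7); s3 at P3 (3>-7).

none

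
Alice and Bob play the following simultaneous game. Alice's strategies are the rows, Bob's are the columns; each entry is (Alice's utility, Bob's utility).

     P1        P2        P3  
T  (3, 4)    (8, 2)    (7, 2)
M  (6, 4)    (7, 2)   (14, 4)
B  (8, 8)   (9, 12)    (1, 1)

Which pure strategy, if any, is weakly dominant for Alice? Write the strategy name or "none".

none

T fails to dominate M at P1 (3<6).
M fails to dominate T at P2 (7<8).
B fails to dominate T at P3 (1<7).
No single strategy dominates all the others.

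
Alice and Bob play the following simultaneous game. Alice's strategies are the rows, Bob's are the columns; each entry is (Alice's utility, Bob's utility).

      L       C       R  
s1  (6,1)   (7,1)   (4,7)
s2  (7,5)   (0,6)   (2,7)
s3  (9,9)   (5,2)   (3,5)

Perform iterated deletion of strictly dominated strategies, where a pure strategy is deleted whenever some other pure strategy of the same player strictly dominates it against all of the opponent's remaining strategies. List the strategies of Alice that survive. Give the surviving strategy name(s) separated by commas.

s1, s3

For Alice, s3 strictly dominates s2 on the remaining columns (L: 9>7, C: 5>0, R: 3>2); eliminate s2.
Column C is eliminated: R beats it against every remaining row (s1: 7>1, s3: 5>2).
Among the remaining strategies, none is strictly dominated by another pure strategy of the same player, so the elimination stops.
Surviving strategies — Alice: {s1, s3}; Bob: {L, R}.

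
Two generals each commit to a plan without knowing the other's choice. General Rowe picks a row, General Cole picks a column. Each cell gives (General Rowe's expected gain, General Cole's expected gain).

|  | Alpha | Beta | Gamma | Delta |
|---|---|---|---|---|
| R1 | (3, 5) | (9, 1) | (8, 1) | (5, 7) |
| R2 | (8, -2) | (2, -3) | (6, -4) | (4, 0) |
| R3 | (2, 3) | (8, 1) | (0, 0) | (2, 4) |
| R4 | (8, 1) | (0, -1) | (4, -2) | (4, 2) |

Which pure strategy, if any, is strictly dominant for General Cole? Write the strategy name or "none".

Delta

Delta vs Alpha: R1: 7>5, R2: 0>-2, R3: 4>3, R4: 2>1.
Delta vs Beta: R1: 7>1, R2: 0>-3, R3: 4>1, R4: 2>-1.
Delta vs Gamma: R1: 7>1, R2: 0>-4, R3: 4>0, R4: 2>-2.
Delta strictly beats every other strategy against every opponent action, so it is strictly dominant.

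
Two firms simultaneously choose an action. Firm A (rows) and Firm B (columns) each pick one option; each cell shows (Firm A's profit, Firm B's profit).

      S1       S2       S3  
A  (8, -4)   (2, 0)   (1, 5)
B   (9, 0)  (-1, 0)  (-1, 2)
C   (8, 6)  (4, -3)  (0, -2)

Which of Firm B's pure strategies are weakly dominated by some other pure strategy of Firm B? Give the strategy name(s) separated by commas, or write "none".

S2

Nothing dominates S1: S2 at C (6>-3); S3 at C (6>-2).
S3 weakly dominates S2 — A: 5>0, B: 2>0, C: -2>-3.
Nothing dominates S3: S1 at A (5>-4); S2 at A (5>0).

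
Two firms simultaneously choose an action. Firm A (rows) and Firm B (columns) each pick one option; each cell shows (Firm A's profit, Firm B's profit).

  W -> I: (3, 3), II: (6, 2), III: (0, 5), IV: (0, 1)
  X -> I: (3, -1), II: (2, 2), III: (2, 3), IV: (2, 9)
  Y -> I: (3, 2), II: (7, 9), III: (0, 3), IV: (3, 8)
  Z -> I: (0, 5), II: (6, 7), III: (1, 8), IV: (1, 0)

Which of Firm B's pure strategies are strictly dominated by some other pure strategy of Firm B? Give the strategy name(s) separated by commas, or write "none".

III strictly dominates I — W: 5>3, X: 3>-1, Y: 3>2, Z: 8>5.
II: no other strategy beats it everywhere (I at X (2>-1); III at Y (9>3); IV at W (2>1)).
Nothing dominates III: I at W (5>3); II at W (5>2); IV at W (5>1).
IV is not dominated — it holds its own against I at X (9>-1); II at X (9>2); III at X (9>3).

I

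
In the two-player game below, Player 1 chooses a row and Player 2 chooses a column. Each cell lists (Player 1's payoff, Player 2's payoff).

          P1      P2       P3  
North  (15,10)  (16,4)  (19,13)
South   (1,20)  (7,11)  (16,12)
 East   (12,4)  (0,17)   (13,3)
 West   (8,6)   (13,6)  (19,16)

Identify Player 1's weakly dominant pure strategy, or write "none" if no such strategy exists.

North

North vs South: P1: 15>1, P2: 16>7, P3: 19>16.
North vs East: P1: 15>12, P2: 16>0, P3: 19>13.
North vs West: P1: 15>8, P2: 16>13, P3: 19=19.
North is at least as good as every other strategy against every opponent action, so it is weakly dominant.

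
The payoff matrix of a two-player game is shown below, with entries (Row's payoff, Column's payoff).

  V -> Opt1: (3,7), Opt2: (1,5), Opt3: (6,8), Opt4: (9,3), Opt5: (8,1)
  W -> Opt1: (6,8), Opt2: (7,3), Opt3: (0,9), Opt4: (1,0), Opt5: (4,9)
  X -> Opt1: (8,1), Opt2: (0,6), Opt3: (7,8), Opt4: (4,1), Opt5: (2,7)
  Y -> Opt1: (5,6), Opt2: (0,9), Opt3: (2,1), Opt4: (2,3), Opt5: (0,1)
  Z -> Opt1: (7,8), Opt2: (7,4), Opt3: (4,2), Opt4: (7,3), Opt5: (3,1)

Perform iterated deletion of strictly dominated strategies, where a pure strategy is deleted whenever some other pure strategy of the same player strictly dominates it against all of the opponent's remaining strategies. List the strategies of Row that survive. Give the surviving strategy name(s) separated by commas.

V, W, X, Z

Row Y is eliminated: Z beats it against every remaining column (Opt1: 7>5, Opt2: 7>0, Opt3: 4>2, Opt4: 7>2, Opt5: 3>0).
For Column, Opt2 strictly dominates Opt4 on the remaining rows (V: 5>3, W: 3>0, X: 6>1, Z: 4>3); eliminate Opt4.
Among the remaining strategies, none is strictly dominated by another pure strategy of the same player, so the elimination stops.
Surviving strategies — Row: {V, W, X, Z}; Column: {Opt1, Opt2, Opt3, Opt5}.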